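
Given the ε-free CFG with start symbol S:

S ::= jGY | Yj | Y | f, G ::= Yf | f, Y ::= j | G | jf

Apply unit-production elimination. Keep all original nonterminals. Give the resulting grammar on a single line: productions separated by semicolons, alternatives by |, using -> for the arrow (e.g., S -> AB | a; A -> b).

S -> f | j | Yf | Yj | jf | jGY; G -> f | Yf; Y -> f | j | Yf | jf

Unit productions: S->Y, Y->G.
Unit pairs (A ⇒* B via units): (S,G), (S,Y), (Y,G).
S: inherits non-unit rules of {G, S, Y} → Yf | Yj | f | j | jGY | jf.
G: inherits non-unit rules of {G} → Yf | f.
Y: inherits non-unit rules of {G, Y} → Yf | f | j | jf.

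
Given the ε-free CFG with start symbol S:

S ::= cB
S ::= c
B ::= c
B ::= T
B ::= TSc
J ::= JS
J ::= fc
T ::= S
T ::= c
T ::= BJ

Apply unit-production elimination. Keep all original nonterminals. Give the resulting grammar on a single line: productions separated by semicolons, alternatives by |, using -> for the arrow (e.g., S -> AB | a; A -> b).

Unit productions: B->T, T->S.
Unit pairs (A ⇒* B via units): (B,S), (B,T), (T,S).
S: inherits non-unit rules of {S} → c | cB.
B: inherits non-unit rules of {B, S, T} → BJ | TSc | c | cB.
J: inherits non-unit rules of {J} → JS | fc.
T: inherits non-unit rules of {S, T} → BJ | c | cB.

S -> c | cB; B -> c | BJ | cB | TSc; J -> JS | fc; T -> c | BJ | cB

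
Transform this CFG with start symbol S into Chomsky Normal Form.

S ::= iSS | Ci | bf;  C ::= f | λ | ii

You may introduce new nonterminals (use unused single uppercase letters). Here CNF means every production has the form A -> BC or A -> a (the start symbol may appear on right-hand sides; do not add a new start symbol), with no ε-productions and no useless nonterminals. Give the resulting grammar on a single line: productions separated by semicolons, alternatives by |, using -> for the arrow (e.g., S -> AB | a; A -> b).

S -> i | AE | BD | CA; A -> i; B -> b; C -> f | AA; D -> f; E -> SS

Nullable: {C}; after ε-elimination: S -> i | Ci | bf | iSS; C -> f | ii.
No unit productions to eliminate.
TERM: introduce B -> b, D -> f, A -> i and substitute in every rule of length ≥2.
BIN: S -> ASS becomes S -> AE, E -> SS.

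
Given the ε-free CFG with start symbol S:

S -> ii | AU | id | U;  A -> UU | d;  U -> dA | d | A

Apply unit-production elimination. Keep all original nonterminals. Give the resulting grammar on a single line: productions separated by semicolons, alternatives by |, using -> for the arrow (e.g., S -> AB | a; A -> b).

Unit productions: S->U, U->A.
Unit pairs (A ⇒* B via units): (S,A), (S,U), (U,A).
S: inherits non-unit rules of {A, S, U} → AU | UU | d | dA | id | ii.
A: inherits non-unit rules of {A} → UU | d.
U: inherits non-unit rules of {A, U} → UU | d | dA.

S -> d | AU | UU | dA | id | ii; A -> d | UU; U -> d | UU | dA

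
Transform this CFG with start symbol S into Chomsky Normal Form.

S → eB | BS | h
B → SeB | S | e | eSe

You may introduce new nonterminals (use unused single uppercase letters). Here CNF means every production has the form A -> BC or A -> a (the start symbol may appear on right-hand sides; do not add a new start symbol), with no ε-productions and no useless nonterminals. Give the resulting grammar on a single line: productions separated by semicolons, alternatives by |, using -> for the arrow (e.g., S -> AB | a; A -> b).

S -> h | AB | BS; A -> e; B -> e | h | AB | AC | BS | SD; C -> SA; D -> AB

No ε-productions.
After unit-elimination: S -> h | BS | eB; B -> e | h | BS | eB | SeB | eSe.
TERM: introduce A -> e and substitute in every rule of length ≥2.
BIN: B -> ASA becomes B -> AC, C -> SA; B -> SAB becomes B -> SD, D -> AB.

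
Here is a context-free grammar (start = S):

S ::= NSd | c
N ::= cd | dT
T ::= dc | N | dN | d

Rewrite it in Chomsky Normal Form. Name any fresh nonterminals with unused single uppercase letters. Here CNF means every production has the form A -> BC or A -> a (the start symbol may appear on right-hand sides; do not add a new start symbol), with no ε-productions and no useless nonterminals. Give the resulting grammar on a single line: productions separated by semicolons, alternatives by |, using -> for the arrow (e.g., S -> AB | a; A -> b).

S -> c | NC; A -> c; B -> d; C -> SB; N -> AB | BT; T -> d | AB | BA | BN | BT

No ε-productions.
After unit-elimination: S -> c | NSd; N -> cd | dT; T -> d | cd | dN | dT | dc.
TERM: introduce A -> c, B -> d and substitute in every rule of length ≥2.
BIN: S -> NSB becomes S -> NC, C -> SB.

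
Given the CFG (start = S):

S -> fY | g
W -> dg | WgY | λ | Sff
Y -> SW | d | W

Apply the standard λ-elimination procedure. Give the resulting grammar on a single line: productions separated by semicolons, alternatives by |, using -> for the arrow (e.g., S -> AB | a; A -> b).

Nullable set: {W, Y}.
S -> fY: Y nullable, giving f | fY.
Drop W -> λ.
W -> WgY: W, Y nullable, giving Wg | WgY | g | gY.
Y -> SW: W nullable, giving S | SW.
Y -> W: W nullable, giving W.
Unchanged (no nullable symbols): S -> g; W -> Sff; W -> dg; Y -> d.

S -> f | g | fY; W -> g | Wg | dg | gY | Sff | WgY; Y -> S | W | d | SW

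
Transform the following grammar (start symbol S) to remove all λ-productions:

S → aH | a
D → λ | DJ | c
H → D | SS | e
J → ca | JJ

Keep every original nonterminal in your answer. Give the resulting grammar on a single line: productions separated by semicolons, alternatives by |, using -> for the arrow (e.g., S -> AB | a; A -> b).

S -> a | aH; D -> J | c | DJ; H -> D | e | SS; J -> JJ | ca

Nullable set: {D, H}.
S -> aH: H nullable, giving a | aH.
Drop D -> λ.
D -> DJ: D nullable, giving DJ | J.
H -> D: D nullable, giving D.
Unchanged (no nullable symbols): S -> a; D -> c; H -> SS; H -> e; J -> JJ; J -> ca.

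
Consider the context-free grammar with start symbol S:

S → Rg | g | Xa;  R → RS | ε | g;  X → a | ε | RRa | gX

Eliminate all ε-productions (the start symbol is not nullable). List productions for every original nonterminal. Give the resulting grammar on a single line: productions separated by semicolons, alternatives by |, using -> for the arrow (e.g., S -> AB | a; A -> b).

S -> a | g | Rg | Xa; R -> S | g | RS; X -> a | g | Ra | gX | RRa

Nullable set: {R, X}.
S -> Rg: R nullable, giving Rg | g.
S -> Xa: X nullable, giving Xa | a.
Drop R -> ε.
R -> RS: R nullable, giving RS | S.
Drop X -> ε.
X -> RRa: R, R nullable, giving RRa | Ra | a.
X -> gX: X nullable, giving g | gX.
Unchanged (no nullable symbols): S -> g; R -> g; X -> a.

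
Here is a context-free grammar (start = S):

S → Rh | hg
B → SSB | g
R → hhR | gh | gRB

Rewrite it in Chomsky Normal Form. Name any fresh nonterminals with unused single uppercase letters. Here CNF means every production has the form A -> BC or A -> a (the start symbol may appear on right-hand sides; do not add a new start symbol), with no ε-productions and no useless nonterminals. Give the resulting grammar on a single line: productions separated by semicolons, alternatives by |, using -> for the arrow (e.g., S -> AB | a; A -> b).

No ε-productions.
No unit productions to eliminate.
TERM: introduce A -> g, C -> h and substitute in every rule of length ≥2.
BIN: B -> SSB becomes B -> SD, D -> SB; R -> ARB becomes R -> AE, E -> RB; R -> CCR becomes R -> CF, F -> CR.

S -> CA | RC; A -> g; B -> g | SD; C -> h; D -> SB; E -> RB; F -> CR; R -> AC | AE | CF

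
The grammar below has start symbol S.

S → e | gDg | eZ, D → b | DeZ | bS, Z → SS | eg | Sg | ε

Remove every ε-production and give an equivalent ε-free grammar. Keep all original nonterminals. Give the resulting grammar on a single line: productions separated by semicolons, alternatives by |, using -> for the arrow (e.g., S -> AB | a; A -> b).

S -> e | eZ | gDg; D -> b | De | bS | DeZ; Z -> SS | Sg | eg

Nullable set: {Z}.
S -> eZ: Z nullable, giving e | eZ.
D -> DeZ: Z nullable, giving De | DeZ.
Drop Z -> ε.
Unchanged (no nullable symbols): S -> e; S -> gDg; D -> b; D -> bS; Z -> SS; Z -> Sg; Z -> eg.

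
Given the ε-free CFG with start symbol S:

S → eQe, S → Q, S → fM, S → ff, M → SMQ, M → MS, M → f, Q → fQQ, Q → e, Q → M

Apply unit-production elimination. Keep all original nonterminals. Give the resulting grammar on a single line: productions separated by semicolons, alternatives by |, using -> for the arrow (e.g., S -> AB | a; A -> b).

S -> e | f | MS | fM | ff | SMQ | eQe | fQQ; M -> f | MS | SMQ; Q -> e | f | MS | SMQ | fQQ

Unit productions: Q->M, S->Q.
Unit pairs (A ⇒* B via units): (Q,M), (S,M), (S,Q).
S: inherits non-unit rules of {M, Q, S} → MS | SMQ | e | eQe | f | fM | fQQ | ff.
M: inherits non-unit rules of {M} → MS | SMQ | f.
Q: inherits non-unit rules of {M, Q} → MS | SMQ | e | f | fQQ.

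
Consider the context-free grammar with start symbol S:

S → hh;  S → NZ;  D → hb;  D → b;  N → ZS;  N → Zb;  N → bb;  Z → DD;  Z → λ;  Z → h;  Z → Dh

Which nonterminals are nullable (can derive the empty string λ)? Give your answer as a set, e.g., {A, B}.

Directly nullable (have an ε-rule): {Z}.
Not nullable: D, N, S — each has a terminal in every rule's right-hand side or depends on a non-nullable symbol.

{Z}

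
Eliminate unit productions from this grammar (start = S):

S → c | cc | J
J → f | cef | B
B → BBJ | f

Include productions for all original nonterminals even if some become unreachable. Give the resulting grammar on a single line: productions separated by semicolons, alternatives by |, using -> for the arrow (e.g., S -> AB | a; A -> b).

S -> c | f | cc | BBJ | cef; B -> f | BBJ; J -> f | BBJ | cef

Unit productions: J->B, S->J.
Unit pairs (A ⇒* B via units): (J,B), (S,B), (S,J).
S: inherits non-unit rules of {B, J, S} → BBJ | c | cc | cef | f.
B: inherits non-unit rules of {B} → BBJ | f.
J: inherits non-unit rules of {B, J} → BBJ | cef | f.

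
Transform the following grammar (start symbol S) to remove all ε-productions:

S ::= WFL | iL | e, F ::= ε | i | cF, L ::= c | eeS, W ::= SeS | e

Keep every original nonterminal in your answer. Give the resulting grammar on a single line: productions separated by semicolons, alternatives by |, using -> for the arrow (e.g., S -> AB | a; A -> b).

S -> e | WL | iL | WFL; F -> c | i | cF; L -> c | eeS; W -> e | SeS

Nullable set: {F}.
S -> WFL: F nullable, giving WFL | WL.
Drop F -> ε.
F -> cF: F nullable, giving c | cF.
Unchanged (no nullable symbols): S -> e; S -> iL; F -> i; L -> c; L -> eeS; W -> SeS; W -> e.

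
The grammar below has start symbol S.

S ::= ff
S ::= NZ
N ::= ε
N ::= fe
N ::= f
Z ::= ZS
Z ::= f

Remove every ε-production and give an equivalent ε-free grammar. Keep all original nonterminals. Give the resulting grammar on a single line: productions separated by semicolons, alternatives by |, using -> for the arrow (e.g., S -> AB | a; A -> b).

S -> Z | NZ | ff; N -> f | fe; Z -> f | ZS

Nullable set: {N}.
S -> NZ: N nullable, giving NZ | Z.
Drop N -> ε.
Unchanged (no nullable symbols): S -> ff; N -> f; N -> fe; Z -> ZS; Z -> f.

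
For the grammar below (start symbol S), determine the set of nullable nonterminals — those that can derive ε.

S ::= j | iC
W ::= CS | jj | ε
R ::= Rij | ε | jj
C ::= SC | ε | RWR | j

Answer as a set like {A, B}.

Directly nullable (have an ε-rule): {C, R, W}.
Not nullable: S — each has a terminal in every rule's right-hand side or depends on a non-nullable symbol.

{C, R, W}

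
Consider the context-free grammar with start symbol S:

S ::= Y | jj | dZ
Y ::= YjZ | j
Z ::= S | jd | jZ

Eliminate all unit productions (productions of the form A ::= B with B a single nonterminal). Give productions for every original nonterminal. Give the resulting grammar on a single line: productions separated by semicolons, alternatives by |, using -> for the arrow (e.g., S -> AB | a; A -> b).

S -> j | dZ | jj | YjZ; Y -> j | YjZ; Z -> j | dZ | jZ | jd | jj | YjZ

Unit productions: S->Y, Z->S.
Unit pairs (A ⇒* B via units): (S,Y), (Z,S), (Z,Y).
S: inherits non-unit rules of {S, Y} → YjZ | dZ | j | jj.
Y: inherits non-unit rules of {Y} → YjZ | j.
Z: inherits non-unit rules of {S, Y, Z} → YjZ | dZ | j | jZ | jd | jj.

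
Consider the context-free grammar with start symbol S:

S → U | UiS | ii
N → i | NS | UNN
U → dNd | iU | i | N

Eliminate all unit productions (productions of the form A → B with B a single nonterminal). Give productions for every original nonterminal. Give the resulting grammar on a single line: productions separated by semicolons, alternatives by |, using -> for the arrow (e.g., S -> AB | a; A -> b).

S -> i | NS | iU | ii | UNN | UiS | dNd; N -> i | NS | UNN; U -> i | NS | iU | UNN | dNd

Unit productions: S->U, U->N.
Unit pairs (A ⇒* B via units): (S,N), (S,U), (U,N).
S: inherits non-unit rules of {N, S, U} → NS | UNN | UiS | dNd | i | iU | ii.
N: inherits non-unit rules of {N} → NS | UNN | i.
U: inherits non-unit rules of {N, U} → NS | UNN | dNd | i | iU.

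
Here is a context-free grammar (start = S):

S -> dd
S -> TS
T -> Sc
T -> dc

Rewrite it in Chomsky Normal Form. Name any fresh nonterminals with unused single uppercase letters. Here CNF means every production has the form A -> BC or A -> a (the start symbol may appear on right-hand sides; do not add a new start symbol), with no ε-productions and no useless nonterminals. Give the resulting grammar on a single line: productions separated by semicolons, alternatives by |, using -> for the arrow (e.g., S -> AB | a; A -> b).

No ε-productions.
No unit productions to eliminate.
TERM: introduce B -> c, A -> d and substitute in every rule of length ≥2.

S -> AA | TS; A -> d; B -> c; T -> AB | SB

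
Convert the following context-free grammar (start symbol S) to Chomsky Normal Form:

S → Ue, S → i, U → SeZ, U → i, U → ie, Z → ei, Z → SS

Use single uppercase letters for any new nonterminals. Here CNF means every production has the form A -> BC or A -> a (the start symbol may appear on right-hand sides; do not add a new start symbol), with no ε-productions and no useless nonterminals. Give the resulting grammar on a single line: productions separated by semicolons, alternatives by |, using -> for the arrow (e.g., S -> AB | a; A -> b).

No ε-productions.
No unit productions to eliminate.
TERM: introduce A -> e, B -> i and substitute in every rule of length ≥2.
BIN: U -> SAZ becomes U -> SC, C -> AZ.

S -> i | UA; A -> e; B -> i; C -> AZ; U -> i | BA | SC; Z -> AB | SS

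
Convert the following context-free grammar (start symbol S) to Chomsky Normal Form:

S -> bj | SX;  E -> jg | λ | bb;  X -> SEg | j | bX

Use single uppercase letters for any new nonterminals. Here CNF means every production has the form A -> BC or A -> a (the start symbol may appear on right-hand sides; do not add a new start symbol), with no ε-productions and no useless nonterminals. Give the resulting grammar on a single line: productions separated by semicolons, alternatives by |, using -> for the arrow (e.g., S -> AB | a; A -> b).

Nullable: {E}; after ε-elimination: S -> SX | bj; E -> bb | jg; X -> j | Sg | bX | SEg.
No unit productions to eliminate.
TERM: introduce A -> b, C -> g, B -> j and substitute in every rule of length ≥2.
BIN: X -> SEC becomes X -> SD, D -> EC.

S -> AB | SX; A -> b; B -> j; C -> g; D -> EC; E -> AA | BC; X -> j | AX | SC | SD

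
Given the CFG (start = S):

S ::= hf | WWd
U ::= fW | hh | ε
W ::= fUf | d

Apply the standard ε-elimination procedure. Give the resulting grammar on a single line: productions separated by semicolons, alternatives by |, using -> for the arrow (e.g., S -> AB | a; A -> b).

Nullable set: {U}.
Drop U -> ε.
W -> fUf: U nullable, giving fUf | ff.
Unchanged (no nullable symbols): S -> WWd; S -> hf; U -> fW; U -> hh; W -> d.

S -> hf | WWd; U -> fW | hh; W -> d | ff | fUf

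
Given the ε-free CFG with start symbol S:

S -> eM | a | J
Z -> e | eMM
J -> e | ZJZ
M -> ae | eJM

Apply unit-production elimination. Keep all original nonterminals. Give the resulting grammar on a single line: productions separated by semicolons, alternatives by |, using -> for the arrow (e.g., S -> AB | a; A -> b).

Unit productions: S->J.
Unit pairs (A ⇒* B via units): (S,J).
S: inherits non-unit rules of {J, S} → ZJZ | a | e | eM.
J: inherits non-unit rules of {J} → ZJZ | e.
M: inherits non-unit rules of {M} → ae | eJM.
Z: inherits non-unit rules of {Z} → e | eMM.

S -> a | e | eM | ZJZ; J -> e | ZJZ; M -> ae | eJM; Z -> e | eMM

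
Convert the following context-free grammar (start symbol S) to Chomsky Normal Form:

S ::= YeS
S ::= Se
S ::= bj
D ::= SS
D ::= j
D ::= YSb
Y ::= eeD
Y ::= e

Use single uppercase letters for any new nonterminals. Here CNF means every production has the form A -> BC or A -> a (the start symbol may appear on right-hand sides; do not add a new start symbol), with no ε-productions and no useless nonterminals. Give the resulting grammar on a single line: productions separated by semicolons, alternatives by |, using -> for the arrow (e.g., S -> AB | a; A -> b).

S -> AC | SB | YF; A -> b; B -> e; C -> j; D -> j | SS | YE; E -> SA; F -> BS; G -> BD; Y -> e | BG

No ε-productions.
No unit productions to eliminate.
TERM: introduce A -> b, B -> e, C -> j and substitute in every rule of length ≥2.
BIN: D -> YSA becomes D -> YE, E -> SA; S -> YBS becomes S -> YF, F -> BS; Y -> BBD becomes Y -> BG, G -> BD.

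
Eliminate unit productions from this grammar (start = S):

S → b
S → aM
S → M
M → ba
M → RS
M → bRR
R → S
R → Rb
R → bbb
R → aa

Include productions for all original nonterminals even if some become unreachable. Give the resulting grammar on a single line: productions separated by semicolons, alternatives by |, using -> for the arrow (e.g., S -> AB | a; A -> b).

S -> b | RS | aM | ba | bRR; M -> RS | ba | bRR; R -> b | RS | Rb | aM | aa | ba | bRR | bbb

Unit productions: R->S, S->M.
Unit pairs (A ⇒* B via units): (R,M), (R,S), (S,M).
S: inherits non-unit rules of {M, S} → RS | aM | b | bRR | ba.
M: inherits non-unit rules of {M} → RS | bRR | ba.
R: inherits non-unit rules of {M, R, S} → RS | Rb | aM | aa | b | bRR | ba | bbb.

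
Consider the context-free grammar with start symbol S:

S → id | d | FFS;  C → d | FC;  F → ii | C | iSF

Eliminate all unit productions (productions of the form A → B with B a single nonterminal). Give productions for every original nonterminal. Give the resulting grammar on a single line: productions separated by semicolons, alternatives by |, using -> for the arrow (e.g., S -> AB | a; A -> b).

Unit productions: F->C.
Unit pairs (A ⇒* B via units): (F,C).
S: inherits non-unit rules of {S} → FFS | d | id.
C: inherits non-unit rules of {C} → FC | d.
F: inherits non-unit rules of {C, F} → FC | d | iSF | ii.

S -> d | id | FFS; C -> d | FC; F -> d | FC | ii | iSF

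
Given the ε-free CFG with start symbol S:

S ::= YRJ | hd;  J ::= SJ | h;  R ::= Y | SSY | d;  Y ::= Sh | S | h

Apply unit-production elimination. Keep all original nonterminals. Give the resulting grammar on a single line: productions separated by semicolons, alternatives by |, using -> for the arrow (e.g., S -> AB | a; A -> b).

S -> hd | YRJ; J -> h | SJ; R -> d | h | Sh | hd | SSY | YRJ; Y -> h | Sh | hd | YRJ

Unit productions: R->Y, Y->S.
Unit pairs (A ⇒* B via units): (R,S), (R,Y), (Y,S).
S: inherits non-unit rules of {S} → YRJ | hd.
J: inherits non-unit rules of {J} → SJ | h.
R: inherits non-unit rules of {R, S, Y} → SSY | Sh | YRJ | d | h | hd.
Y: inherits non-unit rules of {S, Y} → Sh | YRJ | h | hd.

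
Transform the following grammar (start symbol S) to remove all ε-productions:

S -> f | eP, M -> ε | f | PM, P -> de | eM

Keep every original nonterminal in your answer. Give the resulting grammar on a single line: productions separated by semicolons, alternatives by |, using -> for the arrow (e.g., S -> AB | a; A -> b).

Nullable set: {M}.
Drop M -> ε.
M -> PM: M nullable, giving P | PM.
P -> eM: M nullable, giving e | eM.
Unchanged (no nullable symbols): S -> eP; S -> f; M -> f; P -> de.

S -> f | eP; M -> P | f | PM; P -> e | de | eM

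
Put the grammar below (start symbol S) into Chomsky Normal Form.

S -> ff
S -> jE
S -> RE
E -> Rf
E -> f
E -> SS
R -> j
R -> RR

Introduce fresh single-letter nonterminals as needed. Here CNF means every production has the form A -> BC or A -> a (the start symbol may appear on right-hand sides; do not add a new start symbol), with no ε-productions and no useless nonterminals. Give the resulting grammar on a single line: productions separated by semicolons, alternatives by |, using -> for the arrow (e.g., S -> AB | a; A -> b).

S -> AA | BE | RE; A -> f; B -> j; E -> f | RA | SS; R -> j | RR

No ε-productions.
No unit productions to eliminate.
TERM: introduce A -> f, B -> j and substitute in every rule of length ≥2.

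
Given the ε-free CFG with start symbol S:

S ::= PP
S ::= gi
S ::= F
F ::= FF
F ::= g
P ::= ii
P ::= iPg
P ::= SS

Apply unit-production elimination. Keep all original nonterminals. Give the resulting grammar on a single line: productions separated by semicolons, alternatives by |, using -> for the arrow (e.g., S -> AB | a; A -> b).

S -> g | FF | PP | gi; F -> g | FF; P -> SS | ii | iPg

Unit productions: S->F.
Unit pairs (A ⇒* B via units): (S,F).
S: inherits non-unit rules of {F, S} → FF | PP | g | gi.
F: inherits non-unit rules of {F} → FF | g.
P: inherits non-unit rules of {P} → SS | iPg | ii.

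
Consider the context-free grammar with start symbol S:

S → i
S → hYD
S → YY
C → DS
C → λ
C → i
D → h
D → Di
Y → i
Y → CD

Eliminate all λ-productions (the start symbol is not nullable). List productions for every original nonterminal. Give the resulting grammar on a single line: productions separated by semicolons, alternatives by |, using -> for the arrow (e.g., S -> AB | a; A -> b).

S -> i | YY | hYD; C -> i | DS; D -> h | Di; Y -> D | i | CD

Nullable set: {C}.
Drop C -> λ.
Y -> CD: C nullable, giving CD | D.
Unchanged (no nullable symbols): S -> YY; S -> hYD; S -> i; C -> DS; C -> i; D -> Di; D -> h; Y -> i.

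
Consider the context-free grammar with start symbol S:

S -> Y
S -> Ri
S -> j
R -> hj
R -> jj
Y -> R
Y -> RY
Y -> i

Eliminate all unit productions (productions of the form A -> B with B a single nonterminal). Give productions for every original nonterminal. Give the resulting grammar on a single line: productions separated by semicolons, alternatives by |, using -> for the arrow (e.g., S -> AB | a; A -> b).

Unit productions: S->Y, Y->R.
Unit pairs (A ⇒* B via units): (S,R), (S,Y), (Y,R).
S: inherits non-unit rules of {R, S, Y} → RY | Ri | hj | i | j | jj.
R: inherits non-unit rules of {R} → hj | jj.
Y: inherits non-unit rules of {R, Y} → RY | hj | i | jj.

S -> i | j | RY | Ri | hj | jj; R -> hj | jj; Y -> i | RY | hj | jj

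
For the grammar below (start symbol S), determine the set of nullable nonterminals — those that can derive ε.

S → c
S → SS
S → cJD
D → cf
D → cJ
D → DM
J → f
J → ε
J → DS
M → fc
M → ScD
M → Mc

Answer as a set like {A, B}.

Directly nullable (have an ε-rule): {J}.
Not nullable: D, M, S — each has a terminal in every rule's right-hand side or depends on a non-nullable symbol.

{J}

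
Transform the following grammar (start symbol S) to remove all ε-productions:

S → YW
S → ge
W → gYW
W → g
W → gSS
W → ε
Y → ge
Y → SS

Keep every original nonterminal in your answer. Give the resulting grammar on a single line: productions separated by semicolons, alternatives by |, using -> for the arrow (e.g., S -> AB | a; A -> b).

S -> Y | YW | ge; W -> g | gY | gSS | gYW; Y -> SS | ge

Nullable set: {W}.
S -> YW: W nullable, giving Y | YW.
Drop W -> ε.
W -> gYW: W nullable, giving gY | gYW.
Unchanged (no nullable symbols): S -> ge; W -> g; W -> gSS; Y -> SS; Y -> ge.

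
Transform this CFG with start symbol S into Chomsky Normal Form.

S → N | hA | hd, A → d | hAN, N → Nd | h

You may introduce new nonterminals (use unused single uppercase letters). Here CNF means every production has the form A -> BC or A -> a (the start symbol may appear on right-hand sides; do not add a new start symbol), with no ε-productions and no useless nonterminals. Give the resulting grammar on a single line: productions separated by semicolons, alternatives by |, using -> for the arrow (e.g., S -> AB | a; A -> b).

S -> h | BA | BC | NC; A -> d | BD; B -> h; C -> d; D -> AN; N -> h | NC

No ε-productions.
After unit-elimination: S -> h | Nd | hA | hd; A -> d | hAN; N -> h | Nd.
TERM: introduce C -> d, B -> h and substitute in every rule of length ≥2.
BIN: A -> BAN becomes A -> BD, D -> AN.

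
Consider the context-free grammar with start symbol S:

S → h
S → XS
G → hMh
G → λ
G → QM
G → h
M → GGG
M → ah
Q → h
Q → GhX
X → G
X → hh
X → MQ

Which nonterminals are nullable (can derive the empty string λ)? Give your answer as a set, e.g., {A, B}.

{G, M, X}

Directly nullable (have an ε-rule): {G}.
M is nullable via M -> GGG (every symbol on the right is already known nullable).
X is nullable via X -> G (every symbol on the right is already known nullable).
Not nullable: Q, S — each has a terminal in every rule's right-hand side or depends on a non-nullable symbol.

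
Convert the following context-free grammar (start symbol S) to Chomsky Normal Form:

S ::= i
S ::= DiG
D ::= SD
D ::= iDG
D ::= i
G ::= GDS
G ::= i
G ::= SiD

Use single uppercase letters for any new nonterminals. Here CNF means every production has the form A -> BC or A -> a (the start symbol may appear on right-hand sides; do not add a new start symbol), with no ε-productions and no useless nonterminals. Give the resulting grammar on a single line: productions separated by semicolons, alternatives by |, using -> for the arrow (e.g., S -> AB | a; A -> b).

S -> i | DF; A -> i; B -> DG; C -> DS; D -> i | AB | SD; E -> AD; F -> AG; G -> i | GC | SE

No ε-productions.
No unit productions to eliminate.
TERM: introduce A -> i and substitute in every rule of length ≥2.
BIN: D -> ADG becomes D -> AB, B -> DG; G -> GDS becomes G -> GC, C -> DS; G -> SAD becomes G -> SE, E -> AD; S -> DAG becomes S -> DF, F -> AG.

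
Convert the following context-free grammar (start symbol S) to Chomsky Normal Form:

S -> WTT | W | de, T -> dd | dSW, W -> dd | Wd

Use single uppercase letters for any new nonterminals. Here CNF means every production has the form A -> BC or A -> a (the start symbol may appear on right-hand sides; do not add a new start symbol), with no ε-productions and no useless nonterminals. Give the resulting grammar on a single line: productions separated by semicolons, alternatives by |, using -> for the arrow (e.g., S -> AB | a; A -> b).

S -> AA | AB | WA | WC; A -> d; B -> e; C -> TT; D -> SW; T -> AA | AD; W -> AA | WA

No ε-productions.
After unit-elimination: S -> Wd | dd | de | WTT; T -> dd | dSW; W -> Wd | dd.
TERM: introduce A -> d, B -> e and substitute in every rule of length ≥2.
BIN: S -> WTT becomes S -> WC, C -> TT; T -> ASW becomes T -> AD, D -> SW.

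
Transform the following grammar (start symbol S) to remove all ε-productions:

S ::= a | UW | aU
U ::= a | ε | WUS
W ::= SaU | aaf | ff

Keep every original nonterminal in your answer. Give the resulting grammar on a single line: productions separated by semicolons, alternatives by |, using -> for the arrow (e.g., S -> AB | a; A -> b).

S -> W | a | UW | aU; U -> a | WS | WUS; W -> Sa | ff | SaU | aaf

Nullable set: {U}.
S -> UW: U nullable, giving UW | W.
S -> aU: U nullable, giving a | aU.
Drop U -> ε.
U -> WUS: U nullable, giving WS | WUS.
W -> SaU: U nullable, giving Sa | SaU.
Unchanged (no nullable symbols): S -> a; U -> a; W -> aaf; W -> ff.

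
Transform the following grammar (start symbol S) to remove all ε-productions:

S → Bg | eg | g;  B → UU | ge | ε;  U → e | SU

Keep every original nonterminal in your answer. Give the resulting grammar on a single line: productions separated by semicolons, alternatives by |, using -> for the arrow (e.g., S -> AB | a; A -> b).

Nullable set: {B}.
S -> Bg: B nullable, giving Bg | g.
Drop B -> ε.
Unchanged (no nullable symbols): S -> eg; S -> g; B -> UU; B -> ge; U -> SU; U -> e.

S -> g | Bg | eg; B -> UU | ge; U -> e | SU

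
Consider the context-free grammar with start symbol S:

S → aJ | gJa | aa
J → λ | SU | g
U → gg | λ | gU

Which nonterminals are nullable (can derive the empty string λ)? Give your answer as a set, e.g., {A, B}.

Directly nullable (have an ε-rule): {J, U}.
Not nullable: S — each has a terminal in every rule's right-hand side or depends on a non-nullable symbol.

{J, U}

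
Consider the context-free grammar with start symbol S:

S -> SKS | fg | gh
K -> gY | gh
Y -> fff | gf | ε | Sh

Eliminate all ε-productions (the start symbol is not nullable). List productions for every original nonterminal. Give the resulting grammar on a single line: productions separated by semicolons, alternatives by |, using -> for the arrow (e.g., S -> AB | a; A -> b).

Nullable set: {Y}.
K -> gY: Y nullable, giving g | gY.
Drop Y -> ε.
Unchanged (no nullable symbols): S -> SKS; S -> fg; S -> gh; K -> gh; Y -> Sh; Y -> fff; Y -> gf.

S -> fg | gh | SKS; K -> g | gY | gh; Y -> Sh | gf | fff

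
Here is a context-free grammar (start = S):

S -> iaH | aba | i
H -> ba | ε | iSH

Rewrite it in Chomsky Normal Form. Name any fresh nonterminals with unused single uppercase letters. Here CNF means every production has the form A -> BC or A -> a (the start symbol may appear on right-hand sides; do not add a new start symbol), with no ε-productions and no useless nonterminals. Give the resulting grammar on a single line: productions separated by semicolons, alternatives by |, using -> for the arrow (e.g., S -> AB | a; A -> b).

Nullable: {H}; after ε-elimination: S -> i | ia | aba | iaH; H -> ba | iS | iSH.
No unit productions to eliminate.
TERM: introduce B -> a, A -> b, C -> i and substitute in every rule of length ≥2.
BIN: H -> CSH becomes H -> CD, D -> SH; S -> BAB becomes S -> BE, E -> AB; S -> CBH becomes S -> CF, F -> BH.

S -> i | BE | CB | CF; A -> b; B -> a; C -> i; D -> SH; E -> AB; F -> BH; H -> AB | CD | CS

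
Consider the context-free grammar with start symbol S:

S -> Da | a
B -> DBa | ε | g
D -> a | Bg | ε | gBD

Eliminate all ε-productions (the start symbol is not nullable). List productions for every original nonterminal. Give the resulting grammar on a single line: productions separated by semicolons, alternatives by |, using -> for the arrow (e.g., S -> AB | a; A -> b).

Nullable set: {B, D}.
S -> Da: D nullable, giving Da | a.
Drop B -> ε.
B -> DBa: D, B nullable, giving Ba | DBa | Da | a.
Drop D -> ε.
D -> Bg: B nullable, giving Bg | g.
D -> gBD: B, D nullable, giving g | gB | gBD | gD.
Unchanged (no nullable symbols): S -> a; B -> g; D -> a.

S -> a | Da; B -> a | g | Ba | Da | DBa; D -> a | g | Bg | gB | gD | gBD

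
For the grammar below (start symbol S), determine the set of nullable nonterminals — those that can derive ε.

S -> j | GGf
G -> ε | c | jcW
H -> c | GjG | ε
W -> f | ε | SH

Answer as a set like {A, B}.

Directly nullable (have an ε-rule): {G, H, W}.
Not nullable: S — each has a terminal in every rule's right-hand side or depends on a non-nullable symbol.

{G, H, W}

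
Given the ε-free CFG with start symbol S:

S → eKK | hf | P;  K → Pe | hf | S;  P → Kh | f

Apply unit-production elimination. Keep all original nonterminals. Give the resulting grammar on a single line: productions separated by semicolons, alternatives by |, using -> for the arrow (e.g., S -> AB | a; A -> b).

S -> f | Kh | hf | eKK; K -> f | Kh | Pe | hf | eKK; P -> f | Kh

Unit productions: K->S, S->P.
Unit pairs (A ⇒* B via units): (K,P), (K,S), (S,P).
S: inherits non-unit rules of {P, S} → Kh | eKK | f | hf.
K: inherits non-unit rules of {K, P, S} → Kh | Pe | eKK | f | hf.
P: inherits non-unit rules of {P} → Kh | f.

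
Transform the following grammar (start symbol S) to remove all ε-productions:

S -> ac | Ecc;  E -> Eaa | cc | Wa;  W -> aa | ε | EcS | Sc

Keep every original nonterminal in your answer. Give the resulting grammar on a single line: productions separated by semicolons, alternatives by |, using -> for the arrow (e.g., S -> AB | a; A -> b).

Nullable set: {W}.
E -> Wa: W nullable, giving Wa | a.
Drop W -> ε.
Unchanged (no nullable symbols): S -> Ecc; S -> ac; E -> Eaa; E -> cc; W -> EcS; W -> Sc; W -> aa.

S -> ac | Ecc; E -> a | Wa | cc | Eaa; W -> Sc | aa | EcS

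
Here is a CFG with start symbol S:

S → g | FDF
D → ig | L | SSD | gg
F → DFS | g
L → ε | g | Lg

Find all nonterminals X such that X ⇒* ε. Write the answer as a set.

Directly nullable (have an ε-rule): {L}.
D is nullable via D -> L (every symbol on the right is already known nullable).
Not nullable: F, S — each has a terminal in every rule's right-hand side or depends on a non-nullable symbol.

{D, L}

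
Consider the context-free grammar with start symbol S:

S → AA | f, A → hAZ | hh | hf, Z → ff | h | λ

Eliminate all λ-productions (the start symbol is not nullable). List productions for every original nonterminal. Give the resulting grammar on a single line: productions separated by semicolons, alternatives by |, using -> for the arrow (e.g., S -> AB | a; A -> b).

S -> f | AA; A -> hA | hf | hh | hAZ; Z -> h | ff

Nullable set: {Z}.
A -> hAZ: Z nullable, giving hA | hAZ.
Drop Z -> λ.
Unchanged (no nullable symbols): S -> AA; S -> f; A -> hf; A -> hh; Z -> ff; Z -> h.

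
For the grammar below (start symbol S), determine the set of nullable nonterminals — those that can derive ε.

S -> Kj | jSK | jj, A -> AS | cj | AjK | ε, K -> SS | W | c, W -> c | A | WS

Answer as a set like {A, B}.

Directly nullable (have an ε-rule): {A}.
W is nullable via W -> A (every symbol on the right is already known nullable).
K is nullable via K -> W (every symbol on the right is already known nullable).
Not nullable: S — each has a terminal in every rule's right-hand side or depends on a non-nullable symbol.

{A, K, W}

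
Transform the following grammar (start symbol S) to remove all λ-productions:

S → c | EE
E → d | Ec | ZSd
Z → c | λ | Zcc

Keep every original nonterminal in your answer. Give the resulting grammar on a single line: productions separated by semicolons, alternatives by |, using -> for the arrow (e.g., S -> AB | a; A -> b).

Nullable set: {Z}.
E -> ZSd: Z nullable, giving Sd | ZSd.
Drop Z -> λ.
Z -> Zcc: Z nullable, giving Zcc | cc.
Unchanged (no nullable symbols): S -> EE; S -> c; E -> Ec; E -> d; Z -> c.

S -> c | EE; E -> d | Ec | Sd | ZSd; Z -> c | cc | Zcc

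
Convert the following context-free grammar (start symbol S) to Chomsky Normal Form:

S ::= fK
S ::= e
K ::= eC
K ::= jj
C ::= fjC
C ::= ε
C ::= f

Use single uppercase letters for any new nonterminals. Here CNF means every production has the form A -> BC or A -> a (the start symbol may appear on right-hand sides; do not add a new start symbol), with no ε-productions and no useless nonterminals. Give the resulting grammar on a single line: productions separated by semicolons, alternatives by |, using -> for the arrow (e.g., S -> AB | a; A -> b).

S -> e | AK; A -> f; B -> j; C -> f | AB | AE; D -> e; E -> BC; K -> e | BB | DC

Nullable: {C}; after ε-elimination: S -> e | fK; C -> f | fj | fjC; K -> e | eC | jj.
No unit productions to eliminate.
TERM: introduce D -> e, A -> f, B -> j and substitute in every rule of length ≥2.
BIN: C -> ABC becomes C -> AE, E -> BC.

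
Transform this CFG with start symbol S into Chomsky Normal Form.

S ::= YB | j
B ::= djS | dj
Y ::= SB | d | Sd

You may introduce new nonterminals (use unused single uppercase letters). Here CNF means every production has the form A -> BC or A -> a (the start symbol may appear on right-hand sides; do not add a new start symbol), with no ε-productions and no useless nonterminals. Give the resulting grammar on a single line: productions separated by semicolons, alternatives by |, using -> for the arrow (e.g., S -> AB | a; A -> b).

No ε-productions.
No unit productions to eliminate.
TERM: introduce A -> d, C -> j and substitute in every rule of length ≥2.
BIN: B -> ACS becomes B -> AD, D -> CS.

S -> j | YB; A -> d; B -> AC | AD; C -> j; D -> CS; Y -> d | SA | SB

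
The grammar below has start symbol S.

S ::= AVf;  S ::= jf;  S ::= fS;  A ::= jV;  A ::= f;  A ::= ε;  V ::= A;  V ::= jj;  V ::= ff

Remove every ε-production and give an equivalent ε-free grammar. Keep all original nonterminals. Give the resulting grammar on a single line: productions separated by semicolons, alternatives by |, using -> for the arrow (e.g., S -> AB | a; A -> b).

S -> f | Af | Vf | fS | jf | AVf; A -> f | j | jV; V -> A | ff | jj

Nullable set: {A, V}.
S -> AVf: A, V nullable, giving AVf | Af | Vf | f.
Drop A -> ε.
A -> jV: V nullable, giving j | jV.
V -> A: A nullable, giving A.
Unchanged (no nullable symbols): S -> fS; S -> jf; A -> f; V -> ff; V -> jj.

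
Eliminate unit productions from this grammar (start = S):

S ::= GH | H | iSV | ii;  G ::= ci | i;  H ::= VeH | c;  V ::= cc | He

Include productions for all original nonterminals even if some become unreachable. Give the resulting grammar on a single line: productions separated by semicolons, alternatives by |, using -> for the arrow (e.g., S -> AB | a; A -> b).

Unit productions: S->H.
Unit pairs (A ⇒* B via units): (S,H).
S: inherits non-unit rules of {H, S} → GH | VeH | c | iSV | ii.
G: inherits non-unit rules of {G} → ci | i.
H: inherits non-unit rules of {H} → VeH | c.
V: inherits non-unit rules of {V} → He | cc.

S -> c | GH | ii | VeH | iSV; G -> i | ci; H -> c | VeH; V -> He | cc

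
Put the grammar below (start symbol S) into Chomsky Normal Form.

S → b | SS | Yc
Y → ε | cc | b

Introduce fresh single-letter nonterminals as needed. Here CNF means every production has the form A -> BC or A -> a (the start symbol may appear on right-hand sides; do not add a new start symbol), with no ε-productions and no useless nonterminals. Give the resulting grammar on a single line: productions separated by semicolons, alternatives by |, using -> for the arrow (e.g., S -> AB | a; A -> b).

S -> b | c | SS | YA; A -> c; Y -> b | AA

Nullable: {Y}; after ε-elimination: S -> b | c | SS | Yc; Y -> b | cc.
No unit productions to eliminate.
TERM: introduce A -> c and substitute in every rule of length ≥2.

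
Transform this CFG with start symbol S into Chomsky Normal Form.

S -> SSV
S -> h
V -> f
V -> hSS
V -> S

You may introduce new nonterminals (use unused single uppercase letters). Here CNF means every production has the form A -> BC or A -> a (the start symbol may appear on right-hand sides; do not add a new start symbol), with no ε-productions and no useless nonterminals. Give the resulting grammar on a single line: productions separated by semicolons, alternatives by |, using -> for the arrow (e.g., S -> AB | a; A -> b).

No ε-productions.
After unit-elimination: S -> h | SSV; V -> f | h | SSV | hSS.
TERM: introduce A -> h and substitute in every rule of length ≥2.
BIN: S -> SSV becomes S -> SB, B -> SV; V -> ASS becomes V -> AC, C -> SS; V -> SSV becomes V -> SD, D -> SV.

S -> h | SB; A -> h; B -> SV; C -> SS; D -> SV; V -> f | h | AC | SD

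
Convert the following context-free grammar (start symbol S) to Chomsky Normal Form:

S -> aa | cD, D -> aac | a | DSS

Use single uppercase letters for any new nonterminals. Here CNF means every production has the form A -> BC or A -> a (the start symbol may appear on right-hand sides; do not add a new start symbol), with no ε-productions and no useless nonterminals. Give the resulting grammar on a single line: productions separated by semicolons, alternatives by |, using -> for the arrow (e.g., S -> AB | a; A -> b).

S -> AA | BD; A -> a; B -> c; C -> AB; D -> a | AC | DE; E -> SS

No ε-productions.
No unit productions to eliminate.
TERM: introduce A -> a, B -> c and substitute in every rule of length ≥2.
BIN: D -> AAB becomes D -> AC, C -> AB; D -> DSS becomes D -> DE, E -> SS.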